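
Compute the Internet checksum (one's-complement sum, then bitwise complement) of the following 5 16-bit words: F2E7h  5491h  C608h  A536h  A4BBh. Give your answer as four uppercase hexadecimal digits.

A88B

One's-complement addition (fold any carry out of bit 15 back into bit 0):
  0xF2E7 + 0x5491 = 0x14778 → wrap carry → 0x4779
  0x4779 + 0xC608 = 0x10D81 → wrap carry → 0x0D82
  0x0D82 + 0xA536 = 0x0B2B8
  0xB2B8 + 0xA4BB = 0x15773 → wrap carry → 0x5774
One's-complement sum = 0x5774.
Checksum = ~0x5774 & 0xFFFF = 0xA88B.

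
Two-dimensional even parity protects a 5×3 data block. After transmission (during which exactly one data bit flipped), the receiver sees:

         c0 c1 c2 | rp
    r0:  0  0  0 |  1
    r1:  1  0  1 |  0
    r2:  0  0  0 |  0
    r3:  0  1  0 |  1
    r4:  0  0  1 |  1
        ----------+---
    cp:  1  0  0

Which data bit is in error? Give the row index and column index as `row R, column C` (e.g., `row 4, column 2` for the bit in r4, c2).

Recompute each row's even parity and compare to rp:
  r0: data parity 0, sent rp 1 → mismatch
  r1: data parity 0, sent rp 0 → ok
  r2: data parity 0, sent rp 0 → ok
  r3: data parity 1, sent rp 1 → ok
  r4: data parity 1, sent rp 1 → ok
Recompute each column's even parity and compare to cp:
  c0: data parity 1, sent cp 1 → ok
  c1: data parity 1, sent cp 0 → mismatch
  c2: data parity 0, sent cp 0 → ok
Exactly one row (r0) and one column (c1) fail → the flipped bit is at their intersection.

row 0, column 1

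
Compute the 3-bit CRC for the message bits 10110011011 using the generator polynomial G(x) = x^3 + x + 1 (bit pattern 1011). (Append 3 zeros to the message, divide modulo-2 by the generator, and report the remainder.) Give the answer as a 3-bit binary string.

001

Append 3 zeros: 10110011011000. Divide by 1011 (XOR where the leading bit is 1):
  pos 0: 1011 XOR 1011 = 0000
  pos 6: 1101 XOR 1011 = 0110
  pos 7: 1101 XOR 1011 = 0110
  pos 8: 1100 XOR 1011 = 0111
  pos 9: 1110 XOR 1011 = 0101
  pos 10: 1010 XOR 1011 = 0001
Remainder (last 3 bits) = 001. This is the CRC / FCS.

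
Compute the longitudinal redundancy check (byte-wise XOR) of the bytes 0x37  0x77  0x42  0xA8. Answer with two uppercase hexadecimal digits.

AA

XOR the bytes together:
  start with 0x37
  0x37 ⊕ 0x77 = 0x40
  0x40 ⊕ 0x42 = 0x02
  0x02 ⊕ 0xA8 = 0xAA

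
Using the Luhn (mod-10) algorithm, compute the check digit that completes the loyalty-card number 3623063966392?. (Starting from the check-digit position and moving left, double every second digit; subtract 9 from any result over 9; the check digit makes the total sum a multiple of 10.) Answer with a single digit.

Partial digits right→left: 2 9 3 6 6 9 3 6 0 3 2 6 3
Double every second digit counting from the check-digit position (so the 1st, 3rd, 5th, ... of the partial from the right).
  doubled (with −9 where >9): 4 6 3 6 0 4 6 → sum 29
  kept as-is: 9 6 9 6 3 6 → sum 39
Total = 29 + 39 = 68.
Check digit = (10 − (68 mod 10)) mod 10 = 2.

2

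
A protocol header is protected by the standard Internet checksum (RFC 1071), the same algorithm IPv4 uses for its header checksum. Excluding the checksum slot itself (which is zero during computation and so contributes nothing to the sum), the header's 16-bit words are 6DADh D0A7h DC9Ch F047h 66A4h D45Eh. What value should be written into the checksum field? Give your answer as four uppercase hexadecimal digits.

One's-complement addition (fold any carry out of bit 15 back into bit 0):
  0x6DAD + 0xD0A7 = 0x13E54 → wrap carry → 0x3E55
  0x3E55 + 0xDC9C = 0x11AF1 → wrap carry → 0x1AF2
  0x1AF2 + 0xF047 = 0x10B39 → wrap carry → 0x0B3A
  0x0B3A + 0x66A4 = 0x071DE
  0x71DE + 0xD45E = 0x1463C → wrap carry → 0x463D
One's-complement sum = 0x463D.
Checksum = ~0x463D & 0xFFFF = 0xB9C2.

B9C2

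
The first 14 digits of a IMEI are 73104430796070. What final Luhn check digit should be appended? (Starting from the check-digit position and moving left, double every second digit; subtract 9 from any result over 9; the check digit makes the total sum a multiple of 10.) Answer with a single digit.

2

Partial digits right→left: 0 7 0 6 9 7 0 3 4 4 0 1 3 7
Double every second digit counting from the check-digit position (so the 1st, 3rd, 5th, ... of the partial from the right).
  doubled (with −9 where >9): 0 0 9 0 8 0 6 → sum 23
  kept as-is: 7 6 7 3 4 1 7 → sum 35
Total = 23 + 35 = 58.
Check digit = (10 − (58 mod 10)) mod 10 = 2.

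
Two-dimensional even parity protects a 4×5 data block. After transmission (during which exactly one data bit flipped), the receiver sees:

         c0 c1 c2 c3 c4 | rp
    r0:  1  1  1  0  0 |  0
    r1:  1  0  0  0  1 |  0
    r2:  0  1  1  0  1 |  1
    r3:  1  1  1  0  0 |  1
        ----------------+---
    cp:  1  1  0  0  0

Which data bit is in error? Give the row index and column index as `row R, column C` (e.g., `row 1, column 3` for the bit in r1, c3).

row 0, column 2

Recompute each row's even parity and compare to rp:
  r0: data parity 1, sent rp 0 → mismatch
  r1: data parity 0, sent rp 0 → ok
  r2: data parity 1, sent rp 1 → ok
  r3: data parity 1, sent rp 1 → ok
Recompute each column's even parity and compare to cp:
  c0: data parity 1, sent cp 1 → ok
  c1: data parity 1, sent cp 1 → ok
  c2: data parity 1, sent cp 0 → mismatch
  c3: data parity 0, sent cp 0 → ok
  c4: data parity 0, sent cp 0 → ok
Exactly one row (r0) and one column (c2) fail → the flipped bit is at their intersection.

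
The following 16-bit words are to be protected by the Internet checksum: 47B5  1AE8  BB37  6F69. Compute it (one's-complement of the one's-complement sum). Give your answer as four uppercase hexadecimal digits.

One's-complement addition (fold any carry out of bit 15 back into bit 0):
  0x47B5 + 0x1AE8 = 0x0629D
  0x629D + 0xBB37 = 0x11DD4 → wrap carry → 0x1DD5
  0x1DD5 + 0x6F69 = 0x08D3E
One's-complement sum = 0x8D3E.
Checksum = ~0x8D3E & 0xFFFF = 0x72C1.

72C1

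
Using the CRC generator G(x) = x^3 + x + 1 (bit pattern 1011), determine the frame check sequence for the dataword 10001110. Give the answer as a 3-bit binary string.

Append 3 zeros: 10001110000. Divide by 1011 (XOR where the leading bit is 1):
  pos 0: 1000 XOR 1011 = 0011
  pos 2: 1111 XOR 1011 = 0100
  pos 3: 1001 XOR 1011 = 0010
  pos 5: 1000 XOR 1011 = 0011
  pos 7: 1100 XOR 1011 = 0111
Remainder (last 3 bits) = 111. This is the CRC / FCS.

111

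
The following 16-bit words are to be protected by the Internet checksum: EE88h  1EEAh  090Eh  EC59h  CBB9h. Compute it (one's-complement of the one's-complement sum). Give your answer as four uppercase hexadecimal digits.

One's-complement addition (fold any carry out of bit 15 back into bit 0):
  0xEE88 + 0x1EEA = 0x10D72 → wrap carry → 0x0D73
  0x0D73 + 0x090E = 0x01681
  0x1681 + 0xEC59 = 0x102DA → wrap carry → 0x02DB
  0x02DB + 0xCBB9 = 0x0CE94
One's-complement sum = 0xCE94.
Checksum = ~0xCE94 & 0xFFFF = 0x316B.

316B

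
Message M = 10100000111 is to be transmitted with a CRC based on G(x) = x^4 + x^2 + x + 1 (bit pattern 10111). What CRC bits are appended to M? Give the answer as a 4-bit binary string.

1101

Append 4 zeros: 101000001110000. Divide by 10111 (XOR where the leading bit is 1):
  pos 0: 10100 XOR 10111 = 00011
  pos 3: 11000 XOR 10111 = 01111
  pos 4: 11111 XOR 10111 = 01000
  pos 5: 10001 XOR 10111 = 00110
  pos 7: 11010 XOR 10111 = 01101
  pos 8: 11010 XOR 10111 = 01101
  pos 9: 11010 XOR 10111 = 01101
  pos 10: 11010 XOR 10111 = 01101
Remainder (last 4 bits) = 1101. This is the CRC / FCS.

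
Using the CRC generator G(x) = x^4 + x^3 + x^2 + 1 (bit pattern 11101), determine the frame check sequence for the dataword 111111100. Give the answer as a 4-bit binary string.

1011

Append 4 zeros: 1111111000000. Divide by 11101 (XOR where the leading bit is 1):
  pos 0: 11111 XOR 11101 = 00010
  pos 3: 10110 XOR 11101 = 01011
  pos 4: 10110 XOR 11101 = 01011
  pos 5: 10110 XOR 11101 = 01011
  pos 6: 10110 XOR 11101 = 01011
  pos 7: 10110 XOR 11101 = 01011
  pos 8: 10110 XOR 11101 = 01011
Remainder (last 4 bits) = 1011. This is the CRC / FCS.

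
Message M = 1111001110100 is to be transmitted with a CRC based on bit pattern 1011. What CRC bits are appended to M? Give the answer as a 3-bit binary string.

Append 3 zeros: 1111001110100000. Divide by 1011 (XOR where the leading bit is 1):
  pos 0: 1111 XOR 1011 = 0100
  pos 1: 1000 XOR 1011 = 0011
  pos 3: 1101 XOR 1011 = 0110
  pos 4: 1101 XOR 1011 = 0110
  pos 5: 1101 XOR 1011 = 0110
  pos 6: 1100 XOR 1011 = 0111
  pos 7: 1111 XOR 1011 = 0100
  pos 8: 1000 XOR 1011 = 0011
  pos 10: 1100 XOR 1011 = 0111
  pos 11: 1110 XOR 1011 = 0101
  pos 12: 1010 XOR 1011 = 0001
Remainder (last 3 bits) = 001. This is the CRC / FCS.

001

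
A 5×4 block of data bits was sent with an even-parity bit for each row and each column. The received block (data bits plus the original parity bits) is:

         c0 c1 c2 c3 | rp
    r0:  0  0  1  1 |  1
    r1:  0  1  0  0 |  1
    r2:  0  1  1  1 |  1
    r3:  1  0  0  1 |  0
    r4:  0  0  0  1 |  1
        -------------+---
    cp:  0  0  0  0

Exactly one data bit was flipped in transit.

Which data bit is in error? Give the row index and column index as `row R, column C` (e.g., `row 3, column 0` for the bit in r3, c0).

Recompute each row's even parity and compare to rp:
  r0: data parity 0, sent rp 1 → mismatch
  r1: data parity 1, sent rp 1 → ok
  r2: data parity 1, sent rp 1 → ok
  r3: data parity 0, sent rp 0 → ok
  r4: data parity 1, sent rp 1 → ok
Recompute each column's even parity and compare to cp:
  c0: data parity 1, sent cp 0 → mismatch
  c1: data parity 0, sent cp 0 → ok
  c2: data parity 0, sent cp 0 → ok
  c3: data parity 0, sent cp 0 → ok
Exactly one row (r0) and one column (c0) fail → the flipped bit is at their intersection.

row 0, column 0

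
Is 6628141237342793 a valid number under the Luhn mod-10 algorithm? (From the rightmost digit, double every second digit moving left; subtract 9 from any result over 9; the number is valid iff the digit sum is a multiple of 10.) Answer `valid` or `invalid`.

invalid

From the right, keep odd positions and double even positions (subtract 9 from any doubled value over 9):
  doubled (positions 2,4,...): 9 4 6 6 2 2 4 3 → sum 36
  kept (positions 1,3,...): 3 7 4 7 2 4 8 6 → sum 41
Total = 77.
77 mod 10 = 7, so the number is invalid.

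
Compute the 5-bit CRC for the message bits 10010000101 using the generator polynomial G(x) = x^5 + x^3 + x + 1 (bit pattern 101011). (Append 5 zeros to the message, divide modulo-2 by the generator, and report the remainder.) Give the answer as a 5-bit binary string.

Append 5 zeros: 1001000010100000. Divide by 101011 (XOR where the leading bit is 1):
  pos 0: 100100 XOR 101011 = 001111
  pos 2: 111100 XOR 101011 = 010111
  pos 3: 101111 XOR 101011 = 000100
  pos 6: 100010 XOR 101011 = 001001
  pos 8: 100100 XOR 101011 = 001111
  pos 10: 111100 XOR 101011 = 010111
Remainder (last 5 bits) = 10111. This is the CRC / FCS.

10111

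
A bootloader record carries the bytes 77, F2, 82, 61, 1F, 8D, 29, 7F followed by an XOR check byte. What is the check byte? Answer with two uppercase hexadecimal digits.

XOR the bytes together:
  start with 0x77
  0x77 ⊕ 0xF2 = 0x85
  0x85 ⊕ 0x82 = 0x07
  0x07 ⊕ 0x61 = 0x66
  0x66 ⊕ 0x1F = 0x79
  0x79 ⊕ 0x8D = 0xF4
  0xF4 ⊕ 0x29 = 0xDD
  0xDD ⊕ 0x7F = 0xA2

A2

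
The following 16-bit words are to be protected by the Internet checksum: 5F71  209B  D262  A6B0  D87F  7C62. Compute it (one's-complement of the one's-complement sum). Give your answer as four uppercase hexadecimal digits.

One's-complement addition (fold any carry out of bit 15 back into bit 0):
  0x5F71 + 0x209B = 0x0800C
  0x800C + 0xD262 = 0x1526E → wrap carry → 0x526F
  0x526F + 0xA6B0 = 0x0F91F
  0xF91F + 0xD87F = 0x1D19E → wrap carry → 0xD19F
  0xD19F + 0x7C62 = 0x14E01 → wrap carry → 0x4E02
One's-complement sum = 0x4E02.
Checksum = ~0x4E02 & 0xFFFF = 0xB1FD.

B1FD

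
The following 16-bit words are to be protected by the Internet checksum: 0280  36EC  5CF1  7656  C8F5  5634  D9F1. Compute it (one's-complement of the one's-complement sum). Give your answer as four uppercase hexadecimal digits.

One's-complement addition (fold any carry out of bit 15 back into bit 0):
  0x0280 + 0x36EC = 0x0396C
  0x396C + 0x5CF1 = 0x0965D
  0x965D + 0x7656 = 0x10CB3 → wrap carry → 0x0CB4
  0x0CB4 + 0xC8F5 = 0x0D5A9
  0xD5A9 + 0x5634 = 0x12BDD → wrap carry → 0x2BDE
  0x2BDE + 0xD9F1 = 0x105CF → wrap carry → 0x05D0
One's-complement sum = 0x05D0.
Checksum = ~0x05D0 & 0xFFFF = 0xFA2F.

FA2F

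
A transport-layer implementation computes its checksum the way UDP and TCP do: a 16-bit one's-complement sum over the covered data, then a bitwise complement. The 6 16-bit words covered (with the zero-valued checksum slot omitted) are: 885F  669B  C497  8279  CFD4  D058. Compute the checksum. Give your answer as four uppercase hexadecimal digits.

One's-complement addition (fold any carry out of bit 15 back into bit 0):
  0x885F + 0x669B = 0x0EEFA
  0xEEFA + 0xC497 = 0x1B391 → wrap carry → 0xB392
  0xB392 + 0x8279 = 0x1360B → wrap carry → 0x360C
  0x360C + 0xCFD4 = 0x105E0 → wrap carry → 0x05E1
  0x05E1 + 0xD058 = 0x0D639
One's-complement sum = 0xD639.
Checksum = ~0xD639 & 0xFFFF = 0x29C6.

29C6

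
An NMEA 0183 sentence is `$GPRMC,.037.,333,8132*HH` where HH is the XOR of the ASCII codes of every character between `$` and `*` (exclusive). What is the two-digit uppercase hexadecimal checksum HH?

68

XOR the ASCII codes of the payload characters:
  'G' = 0x47 → acc = 0x47
  'P' = 0x50 → acc = 0x17
  'R' = 0x52 → acc = 0x45
  'M' = 0x4D → acc = 0x08
  'C' = 0x43 → acc = 0x4B
  ',' = 0x2C → acc = 0x67
  '.' = 0x2E → acc = 0x49
  '0' = 0x30 → acc = 0x79
  '3' = 0x33 → acc = 0x4A
  '7' = 0x37 → acc = 0x7D
  '.' = 0x2E → acc = 0x53
  ',' = 0x2C → acc = 0x7F
  '3' = 0x33 → acc = 0x4C
  '3' = 0x33 → acc = 0x7F
  '3' = 0x33 → acc = 0x4C
  ',' = 0x2C → acc = 0x60
  '8' = 0x38 → acc = 0x58
  '1' = 0x31 → acc = 0x69
  '3' = 0x33 → acc = 0x5A
  '2' = 0x32 → acc = 0x68
Checksum = 0x68.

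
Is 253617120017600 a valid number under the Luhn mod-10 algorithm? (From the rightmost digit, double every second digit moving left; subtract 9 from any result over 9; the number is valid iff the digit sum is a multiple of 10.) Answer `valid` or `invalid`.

invalid

From the right, keep odd positions and double even positions (subtract 9 from any doubled value over 9):
  doubled (positions 2,4,...): 0 5 0 4 5 3 1 → sum 18
  kept (positions 1,3,...): 0 6 1 0 1 1 3 2 → sum 14
Total = 32.
32 mod 10 = 2, so the number is invalid.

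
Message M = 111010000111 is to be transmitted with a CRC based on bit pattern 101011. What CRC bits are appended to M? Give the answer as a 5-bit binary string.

10110

Append 5 zeros: 11101000011100000. Divide by 101011 (XOR where the leading bit is 1):
  pos 0: 111010 XOR 101011 = 010001
  pos 1: 100010 XOR 101011 = 001001
  pos 3: 100100 XOR 101011 = 001111
  pos 5: 111111 XOR 101011 = 010100
  pos 6: 101001 XOR 101011 = 000010
  pos 10: 100000 XOR 101011 = 001011
Remainder (last 5 bits) = 10110. This is the CRC / FCS.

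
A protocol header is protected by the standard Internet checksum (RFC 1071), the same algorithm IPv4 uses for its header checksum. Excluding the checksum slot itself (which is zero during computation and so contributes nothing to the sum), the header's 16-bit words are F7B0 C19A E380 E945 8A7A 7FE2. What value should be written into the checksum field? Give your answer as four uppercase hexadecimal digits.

6F90

One's-complement addition (fold any carry out of bit 15 back into bit 0):
  0xF7B0 + 0xC19A = 0x1B94A → wrap carry → 0xB94B
  0xB94B + 0xE380 = 0x19CCB → wrap carry → 0x9CCC
  0x9CCC + 0xE945 = 0x18611 → wrap carry → 0x8612
  0x8612 + 0x8A7A = 0x1108C → wrap carry → 0x108D
  0x108D + 0x7FE2 = 0x0906F
One's-complement sum = 0x906F.
Checksum = ~0x906F & 0xFFFF = 0x6F90.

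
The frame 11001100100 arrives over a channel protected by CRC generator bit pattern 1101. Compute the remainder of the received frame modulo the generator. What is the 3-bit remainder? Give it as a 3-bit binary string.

Modulo-2 division of 11001100100 by 1101:
  pos 0: 1100 XOR 1101 = 0001
  pos 3: 1110 XOR 1101 = 0011
  pos 5: 1101 XOR 1101 = 0000
Remainder = 000 (zero — the frame passes the CRC check).

000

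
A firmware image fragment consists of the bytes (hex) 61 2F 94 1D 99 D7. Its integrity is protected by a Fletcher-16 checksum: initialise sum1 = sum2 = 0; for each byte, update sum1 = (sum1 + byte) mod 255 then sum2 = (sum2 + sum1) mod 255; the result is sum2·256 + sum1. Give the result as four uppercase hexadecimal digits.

E8B3

Running sums (mod 255):
  after byte 0 (61): sum1=97, sum2=97
  after byte 1 (2F): sum1=144, sum2=241
  after byte 2 (94): sum1=37, sum2=23
  after byte 3 (1D): sum1=66, sum2=89
  after byte 4 (99): sum1=219, sum2=53
  after byte 5 (D7): sum1=179, sum2=232
Checksum = sum2·256 + sum1 = 232·256 + 179 = 59571 = 0xE8B3.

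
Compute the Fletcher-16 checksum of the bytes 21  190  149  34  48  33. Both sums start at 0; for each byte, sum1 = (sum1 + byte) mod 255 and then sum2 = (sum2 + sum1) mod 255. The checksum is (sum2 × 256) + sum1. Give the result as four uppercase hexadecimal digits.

76DC

Running sums (mod 255):
  after byte 0 (21): sum1=21, sum2=21
  after byte 1 (190): sum1=211, sum2=232
  after byte 2 (149): sum1=105, sum2=82
  after byte 3 (34): sum1=139, sum2=221
  after byte 4 (48): sum1=187, sum2=153
  after byte 5 (33): sum1=220, sum2=118
Checksum = sum2·256 + sum1 = 118·256 + 220 = 30428 = 0x76DC.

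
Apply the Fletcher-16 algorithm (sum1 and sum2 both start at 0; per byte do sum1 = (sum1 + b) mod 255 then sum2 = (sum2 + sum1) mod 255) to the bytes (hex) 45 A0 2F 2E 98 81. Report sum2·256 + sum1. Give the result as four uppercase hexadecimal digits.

BC5D

Running sums (mod 255):
  after byte 0 (45): sum1=69, sum2=69
  after byte 1 (A0): sum1=229, sum2=43
  after byte 2 (2F): sum1=21, sum2=64
  after byte 3 (2E): sum1=67, sum2=131
  after byte 4 (98): sum1=219, sum2=95
  after byte 5 (81): sum1=93, sum2=188
Checksum = sum2·256 + sum1 = 188·256 + 93 = 48221 = 0xBC5D.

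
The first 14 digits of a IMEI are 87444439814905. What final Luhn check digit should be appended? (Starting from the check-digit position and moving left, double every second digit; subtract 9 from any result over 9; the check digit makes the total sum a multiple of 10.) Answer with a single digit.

7

Partial digits right→left: 5 0 9 4 1 8 9 3 4 4 4 4 7 8
Double every second digit counting from the check-digit position (so the 1st, 3rd, 5th, ... of the partial from the right).
  doubled (with −9 where >9): 1 9 2 9 8 8 5 → sum 42
  kept as-is: 0 4 8 3 4 4 8 → sum 31
Total = 42 + 31 = 73.
Check digit = (10 − (73 mod 10)) mod 10 = 7.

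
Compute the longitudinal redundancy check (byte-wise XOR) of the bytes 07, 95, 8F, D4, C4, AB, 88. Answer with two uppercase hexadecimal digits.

XOR the bytes together:
  start with 0x07
  0x07 ⊕ 0x95 = 0x92
  0x92 ⊕ 0x8F = 0x1D
  0x1D ⊕ 0xD4 = 0xC9
  0xC9 ⊕ 0xC4 = 0x0D
  0x0D ⊕ 0xAB = 0xA6
  0xA6 ⊕ 0x88 = 0x2E

2E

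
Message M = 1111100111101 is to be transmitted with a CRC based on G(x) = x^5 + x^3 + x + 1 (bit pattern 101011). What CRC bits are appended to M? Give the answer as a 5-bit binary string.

Append 5 zeros: 111110011110100000. Divide by 101011 (XOR where the leading bit is 1):
  pos 0: 111110 XOR 101011 = 010101
  pos 1: 101010 XOR 101011 = 000001
  pos 6: 111110 XOR 101011 = 010101
  pos 7: 101011 XOR 101011 = 000000
Remainder (last 5 bits) = 00000. This is the CRC / FCS.

00000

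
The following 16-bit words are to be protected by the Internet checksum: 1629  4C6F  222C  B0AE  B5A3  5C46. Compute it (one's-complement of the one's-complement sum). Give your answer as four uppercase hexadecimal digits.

B8A2

One's-complement addition (fold any carry out of bit 15 back into bit 0):
  0x1629 + 0x4C6F = 0x06298
  0x6298 + 0x222C = 0x084C4
  0x84C4 + 0xB0AE = 0x13572 → wrap carry → 0x3573
  0x3573 + 0xB5A3 = 0x0EB16
  0xEB16 + 0x5C46 = 0x1475C → wrap carry → 0x475D
One's-complement sum = 0x475D.
Checksum = ~0x475D & 0xFFFF = 0xB8A2.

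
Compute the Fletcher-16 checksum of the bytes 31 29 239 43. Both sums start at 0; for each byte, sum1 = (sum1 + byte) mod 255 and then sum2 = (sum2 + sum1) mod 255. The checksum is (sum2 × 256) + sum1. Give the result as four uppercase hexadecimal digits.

DE57

Running sums (mod 255):
  after byte 0 (31): sum1=31, sum2=31
  after byte 1 (29): sum1=60, sum2=91
  after byte 2 (239): sum1=44, sum2=135
  after byte 3 (43): sum1=87, sum2=222
Checksum = sum2·256 + sum1 = 222·256 + 87 = 56919 = 0xDE57.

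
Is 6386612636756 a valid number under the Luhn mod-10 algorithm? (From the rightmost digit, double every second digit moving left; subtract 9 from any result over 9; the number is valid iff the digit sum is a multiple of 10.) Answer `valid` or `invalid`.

invalid

From the right, keep odd positions and double even positions (subtract 9 from any doubled value over 9):
  doubled (positions 2,4,...): 1 3 3 2 3 6 → sum 18
  kept (positions 1,3,...): 6 7 3 2 6 8 6 → sum 38
Total = 56.
56 mod 10 = 6, so the number is invalid.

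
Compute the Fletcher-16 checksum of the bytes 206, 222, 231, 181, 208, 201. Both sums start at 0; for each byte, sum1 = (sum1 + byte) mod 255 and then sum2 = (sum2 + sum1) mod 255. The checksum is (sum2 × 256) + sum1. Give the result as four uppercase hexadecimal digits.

Running sums (mod 255):
  after byte 0 (206): sum1=206, sum2=206
  after byte 1 (222): sum1=173, sum2=124
  after byte 2 (231): sum1=149, sum2=18
  after byte 3 (181): sum1=75, sum2=93
  after byte 4 (208): sum1=28, sum2=121
  after byte 5 (201): sum1=229, sum2=95
Checksum = sum2·256 + sum1 = 95·256 + 229 = 24549 = 0x5FE5.

5FE5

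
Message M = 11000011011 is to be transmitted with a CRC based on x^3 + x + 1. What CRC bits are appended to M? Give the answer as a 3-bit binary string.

011

Append 3 zeros: 11000011011000. Divide by 1011 (XOR where the leading bit is 1):
  pos 0: 1100 XOR 1011 = 0111
  pos 1: 1110 XOR 1011 = 0101
  pos 2: 1010 XOR 1011 = 0001
  pos 5: 1110 XOR 1011 = 0101
  pos 6: 1011 XOR 1011 = 0000
  pos 10: 1000 XOR 1011 = 0011
Remainder (last 3 bits) = 011. This is the CRC / FCS.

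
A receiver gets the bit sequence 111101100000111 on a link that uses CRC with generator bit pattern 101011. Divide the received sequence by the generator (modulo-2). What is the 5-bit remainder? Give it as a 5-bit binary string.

Modulo-2 division of 111101100000111 by 101011:
  pos 0: 111101 XOR 101011 = 010110
  pos 1: 101101 XOR 101011 = 000110
  pos 4: 110000 XOR 101011 = 011011
  pos 5: 110110 XOR 101011 = 011101
  pos 6: 111010 XOR 101011 = 010001
  pos 7: 100011 XOR 101011 = 001000
  pos 9: 100011 XOR 101011 = 001000
Remainder = 01000 (nonzero — an error is detected).

01000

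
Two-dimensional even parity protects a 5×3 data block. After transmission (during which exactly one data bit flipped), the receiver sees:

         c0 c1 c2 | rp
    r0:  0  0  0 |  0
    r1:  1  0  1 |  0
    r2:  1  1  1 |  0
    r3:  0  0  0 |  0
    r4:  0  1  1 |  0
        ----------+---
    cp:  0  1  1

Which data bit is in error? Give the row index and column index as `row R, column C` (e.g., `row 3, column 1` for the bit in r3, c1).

row 2, column 1

Recompute each row's even parity and compare to rp:
  r0: data parity 0, sent rp 0 → ok
  r1: data parity 0, sent rp 0 → ok
  r2: data parity 1, sent rp 0 → mismatch
  r3: data parity 0, sent rp 0 → ok
  r4: data parity 0, sent rp 0 → ok
Recompute each column's even parity and compare to cp:
  c0: data parity 0, sent cp 0 → ok
  c1: data parity 0, sent cp 1 → mismatch
  c2: data parity 1, sent cp 1 → ok
Exactly one row (r2) and one column (c1) fail → the flipped bit is at their intersection.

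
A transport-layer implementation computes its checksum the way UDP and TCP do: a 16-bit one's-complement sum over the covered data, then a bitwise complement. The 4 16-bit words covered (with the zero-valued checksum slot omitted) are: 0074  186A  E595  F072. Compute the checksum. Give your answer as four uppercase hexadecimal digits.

1119

One's-complement addition (fold any carry out of bit 15 back into bit 0):
  0x0074 + 0x186A = 0x018DE
  0x18DE + 0xE595 = 0x0FE73
  0xFE73 + 0xF072 = 0x1EEE5 → wrap carry → 0xEEE6
One's-complement sum = 0xEEE6.
Checksum = ~0xEEE6 & 0xFFFF = 0x1119.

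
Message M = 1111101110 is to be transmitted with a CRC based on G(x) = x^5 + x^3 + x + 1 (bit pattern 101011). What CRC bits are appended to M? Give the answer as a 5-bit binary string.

Append 5 zeros: 111110111000000. Divide by 101011 (XOR where the leading bit is 1):
  pos 0: 111110 XOR 101011 = 010101
  pos 1: 101011 XOR 101011 = 000000
  pos 7: 110000 XOR 101011 = 011011
  pos 8: 110110 XOR 101011 = 011101
  pos 9: 111010 XOR 101011 = 010001
Remainder (last 5 bits) = 10001. This is the CRC / FCS.

10001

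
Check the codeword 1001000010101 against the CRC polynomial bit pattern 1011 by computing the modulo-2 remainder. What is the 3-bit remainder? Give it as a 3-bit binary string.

Modulo-2 division of 1001000010101 by 1011:
  pos 0: 1001 XOR 1011 = 0010
  pos 2: 1000 XOR 1011 = 0011
  pos 4: 1100 XOR 1011 = 0111
  pos 5: 1111 XOR 1011 = 0100
  pos 6: 1000 XOR 1011 = 0011
  pos 8: 1110 XOR 1011 = 0101
  pos 9: 1011 XOR 1011 = 0000
Remainder = 000 (zero — the frame passes the CRC check).

000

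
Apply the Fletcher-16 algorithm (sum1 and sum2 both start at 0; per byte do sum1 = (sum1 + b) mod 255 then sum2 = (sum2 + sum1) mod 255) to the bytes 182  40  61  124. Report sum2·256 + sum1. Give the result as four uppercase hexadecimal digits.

Running sums (mod 255):
  after byte 0 (182): sum1=182, sum2=182
  after byte 1 (40): sum1=222, sum2=149
  after byte 2 (61): sum1=28, sum2=177
  after byte 3 (124): sum1=152, sum2=74
Checksum = sum2·256 + sum1 = 74·256 + 152 = 19096 = 0x4A98.

4A98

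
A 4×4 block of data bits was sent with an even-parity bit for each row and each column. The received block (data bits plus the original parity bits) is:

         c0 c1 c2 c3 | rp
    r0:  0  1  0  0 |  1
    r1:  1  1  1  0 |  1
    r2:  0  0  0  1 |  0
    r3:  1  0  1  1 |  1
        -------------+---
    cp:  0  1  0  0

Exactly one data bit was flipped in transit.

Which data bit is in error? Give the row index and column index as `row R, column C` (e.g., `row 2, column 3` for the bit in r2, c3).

Recompute each row's even parity and compare to rp:
  r0: data parity 1, sent rp 1 → ok
  r1: data parity 1, sent rp 1 → ok
  r2: data parity 1, sent rp 0 → mismatch
  r3: data parity 1, sent rp 1 → ok
Recompute each column's even parity and compare to cp:
  c0: data parity 0, sent cp 0 → ok
  c1: data parity 0, sent cp 1 → mismatch
  c2: data parity 0, sent cp 0 → ok
  c3: data parity 0, sent cp 0 → ok
Exactly one row (r2) and one column (c1) fail → the flipped bit is at their intersection.

row 2, column 1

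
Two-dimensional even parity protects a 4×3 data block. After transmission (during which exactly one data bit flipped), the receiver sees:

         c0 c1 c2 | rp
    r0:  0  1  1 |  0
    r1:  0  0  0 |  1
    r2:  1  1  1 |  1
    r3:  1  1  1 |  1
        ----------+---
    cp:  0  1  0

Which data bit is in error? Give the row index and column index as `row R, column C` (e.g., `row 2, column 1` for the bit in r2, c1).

row 1, column 2

Recompute each row's even parity and compare to rp:
  r0: data parity 0, sent rp 0 → ok
  r1: data parity 0, sent rp 1 → mismatch
  r2: data parity 1, sent rp 1 → ok
  r3: data parity 1, sent rp 1 → ok
Recompute each column's even parity and compare to cp:
  c0: data parity 0, sent cp 0 → ok
  c1: data parity 1, sent cp 1 → ok
  c2: data parity 1, sent cp 0 → mismatch
Exactly one row (r1) and one column (c2) fail → the flipped bit is at their intersection.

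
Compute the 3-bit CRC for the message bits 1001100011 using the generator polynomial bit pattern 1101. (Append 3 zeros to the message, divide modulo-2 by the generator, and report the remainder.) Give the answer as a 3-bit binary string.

Append 3 zeros: 1001100011000. Divide by 1101 (XOR where the leading bit is 1):
  pos 0: 1001 XOR 1101 = 0100
  pos 1: 1001 XOR 1101 = 0100
  pos 2: 1000 XOR 1101 = 0101
  pos 3: 1010 XOR 1101 = 0111
  pos 4: 1110 XOR 1101 = 0011
  pos 6: 1111 XOR 1101 = 0010
  pos 8: 1000 XOR 1101 = 0101
  pos 9: 1010 XOR 1101 = 0111
Remainder (last 3 bits) = 111. This is the CRC / FCS.

111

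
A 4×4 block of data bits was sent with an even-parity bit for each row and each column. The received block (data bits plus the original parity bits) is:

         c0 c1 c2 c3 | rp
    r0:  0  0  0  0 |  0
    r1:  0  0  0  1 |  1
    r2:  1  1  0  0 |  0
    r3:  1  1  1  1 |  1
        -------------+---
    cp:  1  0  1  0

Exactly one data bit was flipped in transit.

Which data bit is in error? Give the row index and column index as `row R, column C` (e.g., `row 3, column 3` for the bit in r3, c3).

row 3, column 0

Recompute each row's even parity and compare to rp:
  r0: data parity 0, sent rp 0 → ok
  r1: data parity 1, sent rp 1 → ok
  r2: data parity 0, sent rp 0 → ok
  r3: data parity 0, sent rp 1 → mismatch
Recompute each column's even parity and compare to cp:
  c0: data parity 0, sent cp 1 → mismatch
  c1: data parity 0, sent cp 0 → ok
  c2: data parity 1, sent cp 1 → ok
  c3: data parity 0, sent cp 0 → ok
Exactly one row (r3) and one column (c0) fail → the flipped bit is at their intersection.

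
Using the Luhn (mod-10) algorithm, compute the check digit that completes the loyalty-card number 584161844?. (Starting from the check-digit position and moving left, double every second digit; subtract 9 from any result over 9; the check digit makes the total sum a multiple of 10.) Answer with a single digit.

Partial digits right→left: 4 4 8 1 6 1 4 8 5
Double every second digit counting from the check-digit position (so the 1st, 3rd, 5th, ... of the partial from the right).
  doubled (with −9 where >9): 8 7 3 8 1 → sum 27
  kept as-is: 4 1 1 8 → sum 14
Total = 27 + 14 = 41.
Check digit = (10 − (41 mod 10)) mod 10 = 9.

9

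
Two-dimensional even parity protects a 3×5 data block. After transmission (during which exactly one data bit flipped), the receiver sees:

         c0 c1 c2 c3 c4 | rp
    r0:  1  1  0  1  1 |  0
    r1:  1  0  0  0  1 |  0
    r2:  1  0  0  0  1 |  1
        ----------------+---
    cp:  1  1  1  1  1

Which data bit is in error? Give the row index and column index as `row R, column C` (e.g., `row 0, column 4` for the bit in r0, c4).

Recompute each row's even parity and compare to rp:
  r0: data parity 0, sent rp 0 → ok
  r1: data parity 0, sent rp 0 → ok
  r2: data parity 0, sent rp 1 → mismatch
Recompute each column's even parity and compare to cp:
  c0: data parity 1, sent cp 1 → ok
  c1: data parity 1, sent cp 1 → ok
  c2: data parity 0, sent cp 1 → mismatch
  c3: data parity 1, sent cp 1 → ok
  c4: data parity 1, sent cp 1 → ok
Exactly one row (r2) and one column (c2) fail → the flipped bit is at their intersection.

row 2, column 2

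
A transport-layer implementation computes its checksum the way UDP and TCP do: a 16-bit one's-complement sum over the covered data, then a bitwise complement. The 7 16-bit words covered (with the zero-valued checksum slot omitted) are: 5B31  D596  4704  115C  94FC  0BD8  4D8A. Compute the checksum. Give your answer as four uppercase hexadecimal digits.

8878

One's-complement addition (fold any carry out of bit 15 back into bit 0):
  0x5B31 + 0xD596 = 0x130C7 → wrap carry → 0x30C8
  0x30C8 + 0x4704 = 0x077CC
  0x77CC + 0x115C = 0x08928
  0x8928 + 0x94FC = 0x11E24 → wrap carry → 0x1E25
  0x1E25 + 0x0BD8 = 0x029FD
  0x29FD + 0x4D8A = 0x07787
One's-complement sum = 0x7787.
Checksum = ~0x7787 & 0xFFFF = 0x8878.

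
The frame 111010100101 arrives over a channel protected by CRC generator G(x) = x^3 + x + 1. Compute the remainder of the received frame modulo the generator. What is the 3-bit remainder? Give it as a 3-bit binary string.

Modulo-2 division of 111010100101 by 1011:
  pos 0: 1110 XOR 1011 = 0101
  pos 1: 1011 XOR 1011 = 0000
  pos 6: 1001 XOR 1011 = 0010
  pos 8: 1001 XOR 1011 = 0010
Remainder = 010 (nonzero — an error is detected).

010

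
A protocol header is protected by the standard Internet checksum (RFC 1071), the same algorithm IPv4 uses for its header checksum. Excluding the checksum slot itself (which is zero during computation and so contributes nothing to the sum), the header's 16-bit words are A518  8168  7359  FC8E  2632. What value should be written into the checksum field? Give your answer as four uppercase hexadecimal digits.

4364

One's-complement addition (fold any carry out of bit 15 back into bit 0):
  0xA518 + 0x8168 = 0x12680 → wrap carry → 0x2681
  0x2681 + 0x7359 = 0x099DA
  0x99DA + 0xFC8E = 0x19668 → wrap carry → 0x9669
  0x9669 + 0x2632 = 0x0BC9B
One's-complement sum = 0xBC9B.
Checksum = ~0xBC9B & 0xFFFF = 0x4364.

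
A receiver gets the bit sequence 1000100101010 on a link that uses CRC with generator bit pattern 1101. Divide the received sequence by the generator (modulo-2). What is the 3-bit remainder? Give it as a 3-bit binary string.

Modulo-2 division of 1000100101010 by 1101:
  pos 0: 1000 XOR 1101 = 0101
  pos 1: 1011 XOR 1101 = 0110
  pos 2: 1100 XOR 1101 = 0001
  pos 5: 1010 XOR 1101 = 0111
  pos 6: 1111 XOR 1101 = 0010
  pos 8: 1001 XOR 1101 = 0100
  pos 9: 1000 XOR 1101 = 0101
Remainder = 101 (nonzero — an error is detected).

101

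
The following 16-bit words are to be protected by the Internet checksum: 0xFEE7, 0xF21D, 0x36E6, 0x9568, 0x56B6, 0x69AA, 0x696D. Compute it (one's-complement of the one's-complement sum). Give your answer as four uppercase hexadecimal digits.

18DD

One's-complement addition (fold any carry out of bit 15 back into bit 0):
  0xFEE7 + 0xF21D = 0x1F104 → wrap carry → 0xF105
  0xF105 + 0x36E6 = 0x127EB → wrap carry → 0x27EC
  0x27EC + 0x9568 = 0x0BD54
  0xBD54 + 0x56B6 = 0x1140A → wrap carry → 0x140B
  0x140B + 0x69AA = 0x07DB5
  0x7DB5 + 0x696D = 0x0E722
One's-complement sum = 0xE722.
Checksum = ~0xE722 & 0xFFFF = 0x18DD.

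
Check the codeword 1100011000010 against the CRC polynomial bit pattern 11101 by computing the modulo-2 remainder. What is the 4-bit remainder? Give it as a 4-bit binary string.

0111

Modulo-2 division of 1100011000010 by 11101:
  pos 0: 11000 XOR 11101 = 00101
  pos 2: 10111 XOR 11101 = 01010
  pos 3: 10100 XOR 11101 = 01001
  pos 4: 10010 XOR 11101 = 01111
  pos 5: 11110 XOR 11101 = 00011
  pos 8: 11010 XOR 11101 = 00111
Remainder = 0111 (nonzero — an error is detected).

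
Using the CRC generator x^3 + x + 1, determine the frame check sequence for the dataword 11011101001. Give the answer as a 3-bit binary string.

001

Append 3 zeros: 11011101001000. Divide by 1011 (XOR where the leading bit is 1):
  pos 0: 1101 XOR 1011 = 0110
  pos 1: 1101 XOR 1011 = 0110
  pos 2: 1101 XOR 1011 = 0110
  pos 3: 1100 XOR 1011 = 0111
  pos 4: 1111 XOR 1011 = 0100
  pos 5: 1000 XOR 1011 = 0011
  pos 7: 1101 XOR 1011 = 0110
  pos 8: 1100 XOR 1011 = 0111
  pos 9: 1110 XOR 1011 = 0101
  pos 10: 1010 XOR 1011 = 0001
Remainder (last 3 bits) = 001. This is the CRC / FCS.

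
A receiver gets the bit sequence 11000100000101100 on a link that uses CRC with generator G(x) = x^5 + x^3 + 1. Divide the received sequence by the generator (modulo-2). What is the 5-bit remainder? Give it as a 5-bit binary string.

00000

Modulo-2 division of 11000100000101100 by 101001:
  pos 0: 110001 XOR 101001 = 011000
  pos 1: 110000 XOR 101001 = 011001
  pos 2: 110010 XOR 101001 = 011011
  pos 3: 110110 XOR 101001 = 011111
  pos 4: 111110 XOR 101001 = 010111
  pos 5: 101110 XOR 101001 = 000111
  pos 8: 111101 XOR 101001 = 010100
  pos 9: 101001 XOR 101001 = 000000
Remainder = 00000 (zero — the frame passes the CRC check).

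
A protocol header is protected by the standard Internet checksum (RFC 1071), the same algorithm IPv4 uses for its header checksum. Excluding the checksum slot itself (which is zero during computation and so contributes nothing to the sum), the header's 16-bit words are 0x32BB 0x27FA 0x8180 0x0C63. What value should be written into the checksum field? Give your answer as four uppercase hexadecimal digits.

1767

One's-complement addition (fold any carry out of bit 15 back into bit 0):
  0x32BB + 0x27FA = 0x05AB5
  0x5AB5 + 0x8180 = 0x0DC35
  0xDC35 + 0x0C63 = 0x0E898
One's-complement sum = 0xE898.
Checksum = ~0xE898 & 0xFFFF = 0x1767.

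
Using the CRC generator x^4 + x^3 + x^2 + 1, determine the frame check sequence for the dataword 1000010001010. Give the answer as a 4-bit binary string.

1111

Append 4 zeros: 10000100010100000. Divide by 11101 (XOR where the leading bit is 1):
  pos 0: 10000 XOR 11101 = 01101
  pos 1: 11011 XOR 11101 = 00110
  pos 3: 11000 XOR 11101 = 00101
  pos 5: 10101 XOR 11101 = 01000
  pos 6: 10000 XOR 11101 = 01101
  pos 7: 11011 XOR 11101 = 00110
  pos 9: 11000 XOR 11101 = 00101
  pos 11: 10100 XOR 11101 = 01001
  pos 12: 10010 XOR 11101 = 01111
Remainder (last 4 bits) = 1111. This is the CRC / FCS.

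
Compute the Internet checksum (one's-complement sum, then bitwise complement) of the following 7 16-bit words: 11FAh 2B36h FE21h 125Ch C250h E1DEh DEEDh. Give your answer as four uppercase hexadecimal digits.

One's-complement addition (fold any carry out of bit 15 back into bit 0):
  0x11FA + 0x2B36 = 0x03D30
  0x3D30 + 0xFE21 = 0x13B51 → wrap carry → 0x3B52
  0x3B52 + 0x125C = 0x04DAE
  0x4DAE + 0xC250 = 0x10FFE → wrap carry → 0x0FFF
  0x0FFF + 0xE1DE = 0x0F1DD
  0xF1DD + 0xDEED = 0x1D0CA → wrap carry → 0xD0CB
One's-complement sum = 0xD0CB.
Checksum = ~0xD0CB & 0xFFFF = 0x2F34.

2F34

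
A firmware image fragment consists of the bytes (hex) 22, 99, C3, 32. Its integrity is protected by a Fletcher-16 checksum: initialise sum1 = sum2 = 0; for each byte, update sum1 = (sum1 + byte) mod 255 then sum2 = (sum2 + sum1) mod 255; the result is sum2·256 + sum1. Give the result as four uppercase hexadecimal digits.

0FB1

Running sums (mod 255):
  after byte 0 (22): sum1=34, sum2=34
  after byte 1 (99): sum1=187, sum2=221
  after byte 2 (C3): sum1=127, sum2=93
  after byte 3 (32): sum1=177, sum2=15
Checksum = sum2·256 + sum1 = 15·256 + 177 = 4017 = 0x0FB1.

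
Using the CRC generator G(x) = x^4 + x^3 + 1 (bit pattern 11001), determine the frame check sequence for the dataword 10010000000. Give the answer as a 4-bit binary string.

Append 4 zeros: 100100000000000. Divide by 11001 (XOR where the leading bit is 1):
  pos 0: 10010 XOR 11001 = 01011
  pos 1: 10110 XOR 11001 = 01111
  pos 2: 11110 XOR 11001 = 00111
  pos 4: 11100 XOR 11001 = 00101
  pos 6: 10100 XOR 11001 = 01101
  pos 7: 11010 XOR 11001 = 00011
  pos 10: 11000 XOR 11001 = 00001
Remainder (last 4 bits) = 0001. This is the CRC / FCS.

0001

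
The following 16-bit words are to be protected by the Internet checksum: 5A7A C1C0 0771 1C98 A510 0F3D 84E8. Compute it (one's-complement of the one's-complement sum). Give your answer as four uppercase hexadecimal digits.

One's-complement addition (fold any carry out of bit 15 back into bit 0):
  0x5A7A + 0xC1C0 = 0x11C3A → wrap carry → 0x1C3B
  0x1C3B + 0x0771 = 0x023AC
  0x23AC + 0x1C98 = 0x04044
  0x4044 + 0xA510 = 0x0E554
  0xE554 + 0x0F3D = 0x0F491
  0xF491 + 0x84E8 = 0x17979 → wrap carry → 0x797A
One's-complement sum = 0x797A.
Checksum = ~0x797A & 0xFFFF = 0x8685.

8685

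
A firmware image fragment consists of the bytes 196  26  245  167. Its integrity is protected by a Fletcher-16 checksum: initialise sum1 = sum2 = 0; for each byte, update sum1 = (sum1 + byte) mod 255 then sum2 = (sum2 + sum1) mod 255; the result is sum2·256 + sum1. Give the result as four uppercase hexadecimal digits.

F47C

Running sums (mod 255):
  after byte 0 (196): sum1=196, sum2=196
  after byte 1 (26): sum1=222, sum2=163
  after byte 2 (245): sum1=212, sum2=120
  after byte 3 (167): sum1=124, sum2=244
Checksum = sum2·256 + sum1 = 244·256 + 124 = 62588 = 0xF47C.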